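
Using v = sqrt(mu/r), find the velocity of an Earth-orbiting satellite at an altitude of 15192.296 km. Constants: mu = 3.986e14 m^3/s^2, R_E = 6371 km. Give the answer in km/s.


r = R_E + alt = 6371.0 + 15192.296 = 21563.2960 km = 2.1563296e+07 m
v = sqrt(mu/r) = sqrt(3.986e14 / 2.1563296e+07) = 4299.4319 m/s = 4.2994 km/s

4.2994 km/s


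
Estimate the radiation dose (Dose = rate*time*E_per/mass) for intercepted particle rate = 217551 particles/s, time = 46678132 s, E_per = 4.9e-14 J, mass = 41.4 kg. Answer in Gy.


Total energy deposited = rate * time * E_per
  = 217551 * 46678132 * 4.9e-14 = 0.4975888 J
Dose = E_total / mass = 0.4975888 / 41.4
Dose = 0.01201905 Gy

0.0120 Gy


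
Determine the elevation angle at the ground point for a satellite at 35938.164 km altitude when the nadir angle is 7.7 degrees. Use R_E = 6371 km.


r = R_E + alt = 42309.1640 km
Law of sines in the satellite / Earth-center / ground-point triangle:
  sin(nadir)/R_E = sin(90 + el)/r  =>  cos(el) = (r/R_E)*sin(nadir)
cos(el) = (42309.1640 / 6371.0000) * sin(7.7 deg) = 0.8897887
el = arccos(0.8897887) = 27.1533 deg
(Earth-central angle = 90 - nadir - el = 55.1467 deg)

27.1533 degrees


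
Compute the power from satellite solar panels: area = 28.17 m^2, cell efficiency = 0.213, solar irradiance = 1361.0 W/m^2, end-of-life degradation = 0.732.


P = area * eta * S * degradation
P = 28.17 * 0.213 * 1361.0 * 0.732
P = 5977.7212 W

5977.7212 W


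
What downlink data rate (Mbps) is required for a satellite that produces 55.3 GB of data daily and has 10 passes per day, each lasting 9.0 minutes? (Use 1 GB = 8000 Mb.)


total contact time = 10 * 9.0 * 60 = 5400.0000 s
data = 55.3 GB = 442400.0000 Mb
rate = 442400.0000 / 5400.0000 = 81.9259 Mbps

81.9259 Mbps


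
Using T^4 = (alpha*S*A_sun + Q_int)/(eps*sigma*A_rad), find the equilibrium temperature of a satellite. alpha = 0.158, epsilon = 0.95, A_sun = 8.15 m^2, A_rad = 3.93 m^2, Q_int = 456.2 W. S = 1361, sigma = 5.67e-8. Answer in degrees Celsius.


Numerator = alpha*S*A_sun + Q_int = 0.158*1361*8.15 + 456.2 = 2208.7597 W
Denominator = eps*sigma*A_rad = 0.95*5.67e-8*3.93 = 2.1168945e-07 W/K^4
T^4 = 1.0433962e+10 K^4
T = 319.6041 K = 46.4541 C

46.4541 degrees Celsius


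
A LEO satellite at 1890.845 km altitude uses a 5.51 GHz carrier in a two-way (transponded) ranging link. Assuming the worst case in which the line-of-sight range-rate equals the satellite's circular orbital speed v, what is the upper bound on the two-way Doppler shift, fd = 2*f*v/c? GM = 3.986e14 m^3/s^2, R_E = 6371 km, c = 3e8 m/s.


r = 8.261845e+06 m
v = sqrt(mu/r) = 6945.9256 m/s (worst-case radial velocity)
f = 5.51 GHz = 5.51e+09 Hz
fd = 2*f*v/c = 2*5.51e+09*6945.9256/3.0e+08
fd = 255146.9995 Hz

255146.9995 Hz


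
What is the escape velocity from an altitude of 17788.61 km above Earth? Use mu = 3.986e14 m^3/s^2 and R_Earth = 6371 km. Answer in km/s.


r = 6371.0 + 17788.61 = 24159.6100 km = 2.415961e+07 m
v_esc = sqrt(2*mu/r) = sqrt(2*3.986e14 / 2.415961e+07)
v_esc = 5744.3208 m/s = 5.7443 km/s

5.7443 km/s


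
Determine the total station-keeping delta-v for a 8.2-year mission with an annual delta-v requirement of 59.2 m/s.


dV = rate * years = 59.2 * 8.2
dV = 485.4400 m/s

485.4400 m/s


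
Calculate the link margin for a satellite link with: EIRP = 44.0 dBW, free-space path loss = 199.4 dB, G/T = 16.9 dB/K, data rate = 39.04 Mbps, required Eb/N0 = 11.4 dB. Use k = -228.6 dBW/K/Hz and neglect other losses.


C/N0 = EIRP - FSPL + G/T - k = 44.0 - 199.4 + 16.9 - (-228.6)
C/N0 = 90.1000 dB-Hz
R_b = 39.04 Mbps = 3.904e+07 bps -> 10*log10(R_b) = 75.9151 dB-Hz
Eb/N0 = C/N0 - 10*log10(R_b) = 90.1000 - 75.9151 = 14.1849 dB
Margin = Eb/N0 - Eb/N0_req = 14.1849 - 11.4 = 2.7849 dB (link closes)

2.7849 dB


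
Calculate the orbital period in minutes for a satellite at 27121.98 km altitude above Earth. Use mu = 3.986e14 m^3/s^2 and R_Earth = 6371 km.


r = 33492.9800 km = 3.349298e+07 m
T = 2*pi*sqrt(r^3/mu) = 2*pi*sqrt(3.7571745e+22 / 3.986e14)
T = 61001.6955 s = 1016.6949 min

1016.6949 minutes


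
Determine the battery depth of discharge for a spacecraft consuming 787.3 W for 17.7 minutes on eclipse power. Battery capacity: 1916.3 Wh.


E_used = P * t / 60 = 787.3 * 17.7 / 60 = 232.2535 Wh
DOD = E_used / E_total * 100 = 232.2535 / 1916.3 * 100
DOD = 12.1199 %

12.1199 %


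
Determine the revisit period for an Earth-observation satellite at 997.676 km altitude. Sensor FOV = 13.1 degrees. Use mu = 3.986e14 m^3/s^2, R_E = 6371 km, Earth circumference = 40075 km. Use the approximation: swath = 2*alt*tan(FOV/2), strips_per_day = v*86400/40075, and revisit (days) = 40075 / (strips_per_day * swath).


swath = 2*997.676*tan(0.1143191) = 229.1057 km
v = sqrt(mu/r) = 7354.8516 m/s = 7.3549 km/s
strips/day = v*86400/40075 = 7.3549*86400/40075 = 15.8567
coverage/day = strips * swath = 15.8567 * 229.1057 = 3632.8713 km
revisit = 40075 / 3632.8713 = 11.0312 days

11.0312 days


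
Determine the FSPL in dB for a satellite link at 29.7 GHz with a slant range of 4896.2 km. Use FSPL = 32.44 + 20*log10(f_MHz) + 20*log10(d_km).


f = 29.7 GHz = 29700.0000 MHz
d = 4896.2 km
FSPL = 32.44 + 20*log10(29700.0000) + 20*log10(4896.2)
FSPL = 32.44 + 89.4551 + 73.7972
FSPL = 195.6923 dB

195.6923 dB


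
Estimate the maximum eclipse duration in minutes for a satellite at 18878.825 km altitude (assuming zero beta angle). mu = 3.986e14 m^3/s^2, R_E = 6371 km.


r = 25249.8250 km
T = 665.4992 min
Eclipse fraction = arcsin(R_E/r)/pi = arcsin(6371.0000/25249.8250)/pi
= arcsin(0.2523186)/pi = 0.08119309
Eclipse duration = 0.08119309 * 665.4992 = 54.0339 min

54.0339 minutes


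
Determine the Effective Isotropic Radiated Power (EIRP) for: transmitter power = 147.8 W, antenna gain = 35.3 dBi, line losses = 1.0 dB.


Pt = 147.8 W = 21.6967 dBW
EIRP = Pt_dBW + Gt - losses = 21.6967 + 35.3 - 1.0 = 55.9967 dBW

55.9967 dBW


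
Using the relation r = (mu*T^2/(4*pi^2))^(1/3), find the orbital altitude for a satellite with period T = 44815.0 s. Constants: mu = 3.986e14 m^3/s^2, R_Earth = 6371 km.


T = 44815.0 s
r = (mu*T^2/(4*pi^2))^(1/3) = (3.986e14 * 44815.0^2 / (4*pi^2))^(1/3)
r = 2.726935e+07 m = 27269.3500 km
alt = r - R_E = 27269.3500 - 6371 = 20898.3500 km

20898.3500 km


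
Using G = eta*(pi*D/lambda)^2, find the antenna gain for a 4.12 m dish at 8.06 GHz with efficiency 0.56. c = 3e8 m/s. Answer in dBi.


lambda = c/f = 3e8 / 8.06e+09 = 0.03722084 m
G = eta*(pi*D/lambda)^2 = 0.56*(pi*4.12/0.03722084)^2
G = 67718.8819 (linear)
G = 10*log10(67718.8819) = 48.3071 dBi

48.3071 dBi


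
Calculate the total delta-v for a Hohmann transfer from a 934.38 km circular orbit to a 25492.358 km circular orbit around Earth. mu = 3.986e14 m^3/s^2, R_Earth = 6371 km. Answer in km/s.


r1 = 7305.3800 km = 7.30538e+06 m
r2 = 31863.3580 km = 3.1863358e+07 m
dv1 = sqrt(mu/r1)*(sqrt(2*r2/(r1+r2)) - 1) = 2035.2489 m/s
dv2 = sqrt(mu/r2)*(1 - sqrt(2*r1/(r1+r2))) = 1376.7230 m/s
total dv = |dv1| + |dv2| = 2035.2489 + 1376.7230 = 3411.9719 m/s = 3.4120 km/s

3.4120 km/s


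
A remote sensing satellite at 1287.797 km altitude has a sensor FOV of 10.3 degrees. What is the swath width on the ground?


FOV = 10.3 deg = 0.1797689 rad
swath = 2 * alt * tan(FOV/2) = 2 * 1287.797 * tan(0.08988446)
swath = 2 * 1287.797 * 0.09012731
swath = 232.1314 km

232.1314 km


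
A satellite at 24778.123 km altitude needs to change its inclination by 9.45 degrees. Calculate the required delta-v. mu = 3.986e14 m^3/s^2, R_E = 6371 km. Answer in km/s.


r = 31149.1230 km = 3.1149123e+07 m
V = sqrt(mu/r) = 3577.2207 m/s
di = 9.45 deg = 0.1649336 rad
dV = 2*V*sin(di/2) = 2*3577.2207*sin(0.08246681)
dV = 589.3354 m/s = 0.5893354 km/s

0.5893 km/s


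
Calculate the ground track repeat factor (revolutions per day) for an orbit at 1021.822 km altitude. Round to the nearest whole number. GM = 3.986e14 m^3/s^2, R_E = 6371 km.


r = 7.392822e+06 m
T = 2*pi*sqrt(r^3/mu) = 6325.9622 s = 105.4327 min
revs/day = 1440 / 105.4327 = 13.6580
Rounded: 14 revolutions per day

14 revolutions per day


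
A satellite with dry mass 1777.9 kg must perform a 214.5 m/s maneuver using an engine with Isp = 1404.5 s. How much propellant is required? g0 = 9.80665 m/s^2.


ve = Isp * g0 = 1404.5 * 9.80665 = 13773.439925 m/s
mass ratio = exp(dv/ve) = exp(214.5/13773.439925) = 1.01569535
m_prop = m_dry * (mr - 1) = 1777.9 * (1.01569535 - 1)
m_prop = 27.9048 kg

27.9048 kg


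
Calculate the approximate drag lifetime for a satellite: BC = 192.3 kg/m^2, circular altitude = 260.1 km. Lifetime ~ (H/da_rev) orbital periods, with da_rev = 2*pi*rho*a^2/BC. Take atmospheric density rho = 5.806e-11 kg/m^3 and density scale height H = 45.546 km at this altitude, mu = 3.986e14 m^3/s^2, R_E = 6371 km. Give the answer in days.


a = R_E + alt = 6631.1000 km = 6.6311e+06 m
da_rev = 2*pi*rho*a^2/BC = 2*pi*5.806e-11*(6.6311e+06)^2/192.3 = 83.415887 m per revolution
N = H/da_rev = 45546.0000 m / 83.415887 m = 546.0111 revolutions
P = 2*pi*sqrt(a^3/mu) = 5373.9001 s
lifetime = N*P = 546.0111 * 5373.9001 = 2.9342091e+06 s = 33.9608 days

33.9608 days


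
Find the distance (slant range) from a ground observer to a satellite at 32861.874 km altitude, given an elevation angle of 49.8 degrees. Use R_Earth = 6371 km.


h = 32861.874 km, el = 49.8 deg
d = -R_E*sin(el) + sqrt((R_E*sin(el))^2 + 2*R_E*h + h^2)
d = -6371.0000*sin(0.869174) + sqrt((6371.0000*0.763796)^2 + 2*6371.0000*32861.874 + 32861.874^2)
d = 34150.6227 km

34150.6227 km


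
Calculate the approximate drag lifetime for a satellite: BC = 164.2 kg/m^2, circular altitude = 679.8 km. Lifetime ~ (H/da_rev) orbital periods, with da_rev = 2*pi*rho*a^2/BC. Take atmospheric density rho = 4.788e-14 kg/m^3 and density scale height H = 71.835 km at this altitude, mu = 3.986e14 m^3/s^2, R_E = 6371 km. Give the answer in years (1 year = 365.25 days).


a = R_E + alt = 7050.8000 km = 7.0508e+06 m
da_rev = 2*pi*rho*a^2/BC = 2*pi*4.788e-14*(7.0508e+06)^2/164.2 = 0.0910830676 m per revolution
N = H/da_rev = 71835.0000 m / 0.0910830676 m = 788675.6767 revolutions
P = 2*pi*sqrt(a^3/mu) = 5892.0824 s
lifetime = N*P = 788675.6767 * 5892.0824 = 4.6469421e+09 s = 53784.0522 days
years = 53784.0522 / 365.25 = 147.2527 years

147.2527 years


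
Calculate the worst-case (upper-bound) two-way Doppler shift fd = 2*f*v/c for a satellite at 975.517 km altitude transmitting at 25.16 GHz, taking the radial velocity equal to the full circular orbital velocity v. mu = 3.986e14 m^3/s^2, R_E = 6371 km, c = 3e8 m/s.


r = 7.346517e+06 m
v = sqrt(mu/r) = 7365.9354 m/s (worst-case radial velocity)
f = 25.16 GHz = 2.516e+10 Hz
fd = 2*f*v/c = 2*2.516e+10*7365.9354/3.0e+08
fd = 1.2355129e+06 Hz

1.2355e+06 Hz


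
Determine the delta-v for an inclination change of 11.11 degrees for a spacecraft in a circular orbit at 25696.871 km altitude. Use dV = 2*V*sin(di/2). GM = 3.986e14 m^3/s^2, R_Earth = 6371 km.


r = 32067.8710 km = 3.2067871e+07 m
V = sqrt(mu/r) = 3525.6044 m/s
di = 11.11 deg = 0.1939061 rad
dV = 2*V*sin(di/2) = 2*3525.6044*sin(0.09695304)
dV = 682.5656 m/s = 0.6825656 km/s

0.6826 km/s


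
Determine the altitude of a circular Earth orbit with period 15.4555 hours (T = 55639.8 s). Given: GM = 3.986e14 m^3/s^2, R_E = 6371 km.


T = 55639.8 s
r = (mu*T^2/(4*pi^2))^(1/3) = (3.986e14 * 55639.8^2 / (4*pi^2))^(1/3)
r = 3.1500411e+07 m = 31500.4114 km
alt = r - R_E = 31500.4114 - 6371 = 25129.4114 km

25129.4114 km


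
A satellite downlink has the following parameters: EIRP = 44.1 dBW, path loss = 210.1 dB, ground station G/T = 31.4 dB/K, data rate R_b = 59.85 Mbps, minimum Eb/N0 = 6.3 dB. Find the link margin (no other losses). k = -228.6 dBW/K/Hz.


C/N0 = EIRP - FSPL + G/T - k = 44.1 - 210.1 + 31.4 - (-228.6)
C/N0 = 94.0000 dB-Hz
R_b = 59.85 Mbps = 5.985e+07 bps -> 10*log10(R_b) = 77.7706 dB-Hz
Eb/N0 = C/N0 - 10*log10(R_b) = 94.0000 - 77.7706 = 16.2294 dB
Margin = Eb/N0 - Eb/N0_req = 16.2294 - 6.3 = 9.9294 dB (link closes)

9.9294 dB


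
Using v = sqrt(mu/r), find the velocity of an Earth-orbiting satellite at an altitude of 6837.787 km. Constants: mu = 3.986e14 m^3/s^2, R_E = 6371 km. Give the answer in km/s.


r = R_E + alt = 6371.0 + 6837.787 = 13208.7870 km = 1.3208787e+07 m
v = sqrt(mu/r) = sqrt(3.986e14 / 1.3208787e+07) = 5493.3488 m/s = 5.4933 km/s

5.4933 km/s


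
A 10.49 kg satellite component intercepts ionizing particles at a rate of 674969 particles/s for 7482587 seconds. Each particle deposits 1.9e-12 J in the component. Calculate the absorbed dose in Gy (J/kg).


Total energy deposited = rate * time * E_per
  = 674969 * 7482587 * 1.9e-12 = 9.5960 J
Dose = E_total / mass = 9.5960 / 10.49
Dose = 0.9147738 Gy

0.9148 Gy


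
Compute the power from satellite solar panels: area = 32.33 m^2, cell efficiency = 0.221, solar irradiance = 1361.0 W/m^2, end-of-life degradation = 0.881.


P = area * eta * S * degradation
P = 32.33 * 0.221 * 1361.0 * 0.881
P = 8567.0640 W

8567.0640 W


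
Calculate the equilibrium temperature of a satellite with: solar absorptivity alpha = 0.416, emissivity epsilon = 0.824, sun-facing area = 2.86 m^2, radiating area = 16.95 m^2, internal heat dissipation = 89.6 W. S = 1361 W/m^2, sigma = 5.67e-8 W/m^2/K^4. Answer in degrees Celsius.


Numerator = alpha*S*A_sun + Q_int = 0.416*1361*2.86 + 89.6 = 1708.8634 W
Denominator = eps*sigma*A_rad = 0.824*5.67e-8*16.95 = 7.9191756e-07 W/K^4
T^4 = 2.1578804e+09 K^4
T = 215.5296 K = -57.6204 C

-57.6204 degrees Celsius


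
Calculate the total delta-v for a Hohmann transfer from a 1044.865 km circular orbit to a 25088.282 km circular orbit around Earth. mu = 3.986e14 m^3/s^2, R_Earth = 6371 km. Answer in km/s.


r1 = 7415.8650 km = 7.415865e+06 m
r2 = 31459.2820 km = 3.1459282e+07 m
dv1 = sqrt(mu/r1)*(sqrt(2*r2/(r1+r2)) - 1) = 1995.5677 m/s
dv2 = sqrt(mu/r2)*(1 - sqrt(2*r1/(r1+r2))) = 1360.9030 m/s
total dv = |dv1| + |dv2| = 1995.5677 + 1360.9030 = 3356.4706 m/s = 3.3565 km/s

3.3565 km/s


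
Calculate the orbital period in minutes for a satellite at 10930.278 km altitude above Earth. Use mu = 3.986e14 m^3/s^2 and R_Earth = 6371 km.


r = 17301.2780 km = 1.7301278e+07 m
T = 2*pi*sqrt(r^3/mu) = 2*pi*sqrt(5.1788646e+21 / 3.986e14)
T = 22647.9292 s = 377.4655 min

377.4655 minutes


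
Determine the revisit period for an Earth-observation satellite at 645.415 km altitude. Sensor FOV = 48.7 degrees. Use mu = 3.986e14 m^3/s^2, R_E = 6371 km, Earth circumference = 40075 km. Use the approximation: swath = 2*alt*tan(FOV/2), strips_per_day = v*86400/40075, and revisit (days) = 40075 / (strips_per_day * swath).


swath = 2*645.415*tan(0.4249877) = 584.1887 km
v = sqrt(mu/r) = 7537.2169 m/s = 7.5372 km/s
strips/day = v*86400/40075 = 7.5372*86400/40075 = 16.2499
coverage/day = strips * swath = 16.2499 * 584.1887 = 9493.0202 km
revisit = 40075 / 9493.0202 = 4.2215 days

4.2215 days


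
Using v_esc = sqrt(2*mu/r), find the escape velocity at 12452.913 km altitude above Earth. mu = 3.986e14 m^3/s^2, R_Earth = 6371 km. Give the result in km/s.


r = 6371.0 + 12452.913 = 18823.9130 km = 1.8823913e+07 m
v_esc = sqrt(2*mu/r) = sqrt(2*3.986e14 / 1.8823913e+07)
v_esc = 6507.7175 m/s = 6.5077 km/s

6.5077 km/s


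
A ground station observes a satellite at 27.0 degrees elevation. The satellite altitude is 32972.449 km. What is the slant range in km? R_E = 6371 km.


h = 32972.449 km, el = 27.0 deg
d = -R_E*sin(el) + sqrt((R_E*sin(el))^2 + 2*R_E*h + h^2)
d = -6371.0000*sin(0.4712389) + sqrt((6371.0000*0.4539905)^2 + 2*6371.0000*32972.449 + 32972.449^2)
d = 36039.4023 km

36039.4023 km


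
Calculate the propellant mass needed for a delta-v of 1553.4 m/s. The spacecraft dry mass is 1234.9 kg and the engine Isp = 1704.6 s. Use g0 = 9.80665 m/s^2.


ve = Isp * g0 = 1704.6 * 9.80665 = 16716.415590 m/s
mass ratio = exp(dv/ve) = exp(1553.4/16716.415590) = 1.09738121
m_prop = m_dry * (mr - 1) = 1234.9 * (1.09738121 - 1)
m_prop = 120.2561 kg

120.2561 kg


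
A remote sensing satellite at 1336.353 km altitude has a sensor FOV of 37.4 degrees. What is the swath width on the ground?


FOV = 37.4 deg = 0.6527531 rad
swath = 2 * alt * tan(FOV/2) = 2 * 1336.353 * tan(0.3263766)
swath = 2 * 1336.353 * 0.3384813
swath = 904.6611 km

904.6611 km


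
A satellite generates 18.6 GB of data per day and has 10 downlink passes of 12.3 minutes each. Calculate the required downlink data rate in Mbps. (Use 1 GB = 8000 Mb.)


total contact time = 10 * 12.3 * 60 = 7380.0000 s
data = 18.6 GB = 148800.0000 Mb
rate = 148800.0000 / 7380.0000 = 20.1626 Mbps

20.1626 Mbps


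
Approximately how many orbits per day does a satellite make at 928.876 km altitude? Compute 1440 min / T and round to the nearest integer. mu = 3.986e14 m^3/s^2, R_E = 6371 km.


r = 7.299876e+06 m
T = 2*pi*sqrt(r^3/mu) = 6207.0386 s = 103.4506 min
revs/day = 1440 / 103.4506 = 13.9197
Rounded: 14 revolutions per day

14 revolutions per day


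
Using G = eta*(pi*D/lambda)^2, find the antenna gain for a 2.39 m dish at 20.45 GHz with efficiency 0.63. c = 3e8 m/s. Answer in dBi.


lambda = c/f = 3e8 / 2.045e+10 = 0.01466993 m
G = eta*(pi*D/lambda)^2 = 0.63*(pi*2.39/0.01466993)^2
G = 165036.5787 (linear)
G = 10*log10(165036.5787) = 52.1758 dBi

52.1758 dBi


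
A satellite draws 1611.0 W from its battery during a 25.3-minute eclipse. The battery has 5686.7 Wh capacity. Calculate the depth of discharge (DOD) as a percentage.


E_used = P * t / 60 = 1611.0 * 25.3 / 60 = 679.3050 Wh
DOD = E_used / E_total * 100 = 679.3050 / 5686.7 * 100
DOD = 11.9455 %

11.9455 %


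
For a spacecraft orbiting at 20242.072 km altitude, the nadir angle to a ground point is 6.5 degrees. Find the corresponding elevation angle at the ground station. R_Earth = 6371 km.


r = R_E + alt = 26613.0720 km
Law of sines in the satellite / Earth-center / ground-point triangle:
  sin(nadir)/R_E = sin(90 + el)/r  =>  cos(el) = (r/R_E)*sin(nadir)
cos(el) = (26613.0720 / 6371.0000) * sin(6.5 deg) = 0.4728748
el = arccos(0.4728748) = 61.7789 deg
(Earth-central angle = 90 - nadir - el = 21.7211 deg)

61.7789 degrees


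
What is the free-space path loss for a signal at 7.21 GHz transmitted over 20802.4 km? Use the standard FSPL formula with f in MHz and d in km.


f = 7.21 GHz = 7210.0000 MHz
d = 20802.4 km
FSPL = 32.44 + 20*log10(7210.0000) + 20*log10(20802.4)
FSPL = 32.44 + 77.1587 + 86.3623
FSPL = 195.9610 dB

195.9610 dB


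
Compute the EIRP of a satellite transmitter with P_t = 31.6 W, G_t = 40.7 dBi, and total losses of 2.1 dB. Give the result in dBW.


Pt = 31.6 W = 14.9969 dBW
EIRP = Pt_dBW + Gt - losses = 14.9969 + 40.7 - 2.1 = 53.5969 dBW

53.5969 dBW


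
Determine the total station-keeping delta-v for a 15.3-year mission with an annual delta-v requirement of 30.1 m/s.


dV = rate * years = 30.1 * 15.3
dV = 460.5300 m/s

460.5300 m/s


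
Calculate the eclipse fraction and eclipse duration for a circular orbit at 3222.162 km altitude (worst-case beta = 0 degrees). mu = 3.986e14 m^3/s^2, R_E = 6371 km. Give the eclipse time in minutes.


r = 9593.1620 km
T = 155.8485 min
Eclipse fraction = arcsin(R_E/r)/pi = arcsin(6371.0000/9593.1620)/pi
= arcsin(0.6641189)/pi = 0.2311931
Eclipse duration = 0.2311931 * 155.8485 = 36.0311 min

36.0311 minutes


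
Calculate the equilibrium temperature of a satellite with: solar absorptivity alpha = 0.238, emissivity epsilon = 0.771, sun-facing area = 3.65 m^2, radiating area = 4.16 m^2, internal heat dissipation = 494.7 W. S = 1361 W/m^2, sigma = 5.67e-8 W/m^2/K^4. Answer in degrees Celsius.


Numerator = alpha*S*A_sun + Q_int = 0.238*1361*3.65 + 494.7 = 1677.0007 W
Denominator = eps*sigma*A_rad = 0.771*5.67e-8*4.16 = 1.8185731e-07 W/K^4
T^4 = 9.2215192e+09 K^4
T = 309.8850 K = 36.7350 C

36.7350 degrees Celsius


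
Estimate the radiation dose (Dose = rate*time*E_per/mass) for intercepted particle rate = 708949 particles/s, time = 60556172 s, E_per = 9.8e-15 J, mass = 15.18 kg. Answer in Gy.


Total energy deposited = rate * time * E_per
  = 708949 * 60556172 * 9.8e-15 = 0.4207261 J
Dose = E_total / mass = 0.4207261 / 15.18
Dose = 0.02771582 Gy

0.0277 Gy


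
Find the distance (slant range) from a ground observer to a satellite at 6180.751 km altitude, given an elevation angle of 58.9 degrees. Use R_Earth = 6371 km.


h = 6180.751 km, el = 58.9 deg
d = -R_E*sin(el) + sqrt((R_E*sin(el))^2 + 2*R_E*h + h^2)
d = -6371.0000*sin(1.0280) + sqrt((6371.0000*0.8562671)^2 + 2*6371.0000*6180.751 + 6180.751^2)
d = 6657.3962 km

6657.3962 km


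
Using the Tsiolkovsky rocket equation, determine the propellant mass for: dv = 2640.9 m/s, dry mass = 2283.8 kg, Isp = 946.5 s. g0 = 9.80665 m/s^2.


ve = Isp * g0 = 946.5 * 9.80665 = 9281.994225 m/s
mass ratio = exp(dv/ve) = exp(2640.9/9281.994225) = 1.32912203
m_prop = m_dry * (mr - 1) = 2283.8 * (1.32912203 - 1)
m_prop = 751.6489 kg

751.6489 kg


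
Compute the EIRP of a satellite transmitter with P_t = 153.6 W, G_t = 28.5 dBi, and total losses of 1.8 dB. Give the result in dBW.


Pt = 153.6 W = 21.8639 dBW
EIRP = Pt_dBW + Gt - losses = 21.8639 + 28.5 - 1.8 = 48.5639 dBW

48.5639 dBW


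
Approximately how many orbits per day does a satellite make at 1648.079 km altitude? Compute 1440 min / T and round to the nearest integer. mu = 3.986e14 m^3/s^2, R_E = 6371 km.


r = 8.019079e+06 m
T = 2*pi*sqrt(r^3/mu) = 7146.5751 s = 119.1096 min
revs/day = 1440 / 119.1096 = 12.0897
Rounded: 12 revolutions per day

12 revolutions per day


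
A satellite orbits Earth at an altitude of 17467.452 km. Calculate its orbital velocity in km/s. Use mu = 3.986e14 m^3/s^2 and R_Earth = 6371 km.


r = R_E + alt = 6371.0 + 17467.452 = 23838.4520 km = 2.3838452e+07 m
v = sqrt(mu/r) = sqrt(3.986e14 / 2.3838452e+07) = 4089.1178 m/s = 4.0891 km/s

4.0891 km/s


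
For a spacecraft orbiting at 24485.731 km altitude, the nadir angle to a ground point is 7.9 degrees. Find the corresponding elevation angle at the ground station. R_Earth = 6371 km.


r = R_E + alt = 30856.7310 km
Law of sines in the satellite / Earth-center / ground-point triangle:
  sin(nadir)/R_E = sin(90 + el)/r  =>  cos(el) = (r/R_E)*sin(nadir)
cos(el) = (30856.7310 / 6371.0000) * sin(7.9 deg) = 0.6656866
el = arccos(0.6656866) = 48.2650 deg
(Earth-central angle = 90 - nadir - el = 33.8350 deg)

48.2650 degrees


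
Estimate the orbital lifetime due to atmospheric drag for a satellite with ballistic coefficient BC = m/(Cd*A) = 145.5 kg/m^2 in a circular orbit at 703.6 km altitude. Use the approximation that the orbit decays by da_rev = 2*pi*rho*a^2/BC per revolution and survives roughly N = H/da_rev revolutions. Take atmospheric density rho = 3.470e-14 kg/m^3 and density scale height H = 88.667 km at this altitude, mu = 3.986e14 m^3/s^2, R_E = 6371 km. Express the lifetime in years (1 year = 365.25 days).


a = R_E + alt = 7074.6000 km = 7.0746e+06 m
da_rev = 2*pi*rho*a^2/BC = 2*pi*3.470e-14*(7.0746e+06)^2/145.5 = 0.0749980772 m per revolution
N = H/da_rev = 88667.0000 m / 0.0749980772 m = 1.182257e+06 revolutions
P = 2*pi*sqrt(a^3/mu) = 5921.9407 s
lifetime = N*P = 1.182257e+06 * 5921.9407 = 7.0012557e+09 s = 81033.0524 days
years = 81033.0524 / 365.25 = 221.8564 years

221.8564 years


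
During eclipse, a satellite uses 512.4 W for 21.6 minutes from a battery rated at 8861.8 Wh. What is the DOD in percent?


E_used = P * t / 60 = 512.4 * 21.6 / 60 = 184.4640 Wh
DOD = E_used / E_total * 100 = 184.4640 / 8861.8 * 100
DOD = 2.0816 %

2.0816 %


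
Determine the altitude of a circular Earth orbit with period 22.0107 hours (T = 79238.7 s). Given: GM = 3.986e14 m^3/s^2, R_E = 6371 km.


T = 79238.7 s
r = (mu*T^2/(4*pi^2))^(1/3) = (3.986e14 * 79238.7^2 / (4*pi^2))^(1/3)
r = 3.9873474e+07 m = 39873.4745 km
alt = r - R_E = 39873.4745 - 6371 = 33502.4745 km

33502.4745 km


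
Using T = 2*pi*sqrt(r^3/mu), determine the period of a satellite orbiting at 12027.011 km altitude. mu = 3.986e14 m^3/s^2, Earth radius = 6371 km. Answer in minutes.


r = 18398.0110 km = 1.8398011e+07 m
T = 2*pi*sqrt(r^3/mu) = 2*pi*sqrt(6.227484e+21 / 3.986e14)
T = 24835.1926 s = 413.9199 min

413.9199 minutes


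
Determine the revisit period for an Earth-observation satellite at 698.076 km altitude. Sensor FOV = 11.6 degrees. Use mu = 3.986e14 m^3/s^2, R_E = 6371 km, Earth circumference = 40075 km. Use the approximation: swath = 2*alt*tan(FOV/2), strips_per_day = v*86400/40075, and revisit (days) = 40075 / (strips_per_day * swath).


swath = 2*698.076*tan(0.1012291) = 141.8159 km
v = sqrt(mu/r) = 7509.0902 m/s = 7.5091 km/s
strips/day = v*86400/40075 = 7.5091*86400/40075 = 16.1893
coverage/day = strips * swath = 16.1893 * 141.8159 = 2295.8981 km
revisit = 40075 / 2295.8981 = 17.4550 days

17.4550 days


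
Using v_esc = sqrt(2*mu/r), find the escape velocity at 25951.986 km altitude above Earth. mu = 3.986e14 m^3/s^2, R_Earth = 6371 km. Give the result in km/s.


r = 6371.0 + 25951.986 = 32322.9860 km = 3.2322986e+07 m
v_esc = sqrt(2*mu/r) = sqrt(2*3.986e14 / 3.2322986e+07)
v_esc = 4966.2423 m/s = 4.9662 km/s

4.9662 km/s


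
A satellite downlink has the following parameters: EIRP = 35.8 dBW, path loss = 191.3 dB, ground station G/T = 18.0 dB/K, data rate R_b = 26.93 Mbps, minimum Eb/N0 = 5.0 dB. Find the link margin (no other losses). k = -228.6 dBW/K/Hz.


C/N0 = EIRP - FSPL + G/T - k = 35.8 - 191.3 + 18.0 - (-228.6)
C/N0 = 91.1000 dB-Hz
R_b = 26.93 Mbps = 2.693e+07 bps -> 10*log10(R_b) = 74.3024 dB-Hz
Eb/N0 = C/N0 - 10*log10(R_b) = 91.1000 - 74.3024 = 16.7976 dB
Margin = Eb/N0 - Eb/N0_req = 16.7976 - 5.0 = 11.7976 dB (link closes)

11.7976 dB


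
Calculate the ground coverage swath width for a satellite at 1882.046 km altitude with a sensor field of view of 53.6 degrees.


FOV = 53.6 deg = 0.9354965 rad
swath = 2 * alt * tan(FOV/2) = 2 * 1882.046 * tan(0.4677482)
swath = 2 * 1882.046 * 0.5051363
swath = 1901.3797 km

1901.3797 km


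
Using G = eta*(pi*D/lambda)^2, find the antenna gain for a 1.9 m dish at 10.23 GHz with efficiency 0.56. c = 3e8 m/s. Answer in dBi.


lambda = c/f = 3e8 / 1.023e+10 = 0.02932551 m
G = eta*(pi*D/lambda)^2 = 0.56*(pi*1.9/0.02932551)^2
G = 23200.8412 (linear)
G = 10*log10(23200.8412) = 43.6550 dBi

43.6550 dBi


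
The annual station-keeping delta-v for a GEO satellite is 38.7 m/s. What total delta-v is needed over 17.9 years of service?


dV = rate * years = 38.7 * 17.9
dV = 692.7300 m/s

692.7300 m/s


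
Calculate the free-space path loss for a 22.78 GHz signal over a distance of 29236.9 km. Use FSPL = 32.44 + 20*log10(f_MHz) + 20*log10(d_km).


f = 22.78 GHz = 22780.0000 MHz
d = 29236.9 km
FSPL = 32.44 + 20*log10(22780.0000) + 20*log10(29236.9)
FSPL = 32.44 + 87.1511 + 89.3186
FSPL = 208.9097 dB

208.9097 dB


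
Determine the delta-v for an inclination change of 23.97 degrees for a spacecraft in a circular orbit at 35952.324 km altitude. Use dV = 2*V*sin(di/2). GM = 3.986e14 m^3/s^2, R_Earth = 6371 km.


r = 42323.3240 km = 4.2323324e+07 m
V = sqrt(mu/r) = 3068.8719 m/s
di = 23.97 deg = 0.4183554 rad
dV = 2*V*sin(di/2) = 2*3068.8719*sin(0.2091777)
dV = 1274.5369 m/s = 1.2745 km/s

1.2745 km/s


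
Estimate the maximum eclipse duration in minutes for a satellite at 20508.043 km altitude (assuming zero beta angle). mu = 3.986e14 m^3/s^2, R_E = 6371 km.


r = 26879.0430 km
T = 730.9382 min
Eclipse fraction = arcsin(R_E/r)/pi = arcsin(6371.0000/26879.0430)/pi
= arcsin(0.2370248)/pi = 0.07617227
Eclipse duration = 0.07617227 * 730.9382 = 55.6772 min

55.6772 minutes


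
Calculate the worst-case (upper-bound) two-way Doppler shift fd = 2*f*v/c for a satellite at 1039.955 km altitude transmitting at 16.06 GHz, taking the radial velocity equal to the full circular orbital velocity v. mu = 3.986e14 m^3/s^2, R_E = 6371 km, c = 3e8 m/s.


r = 7.410955e+06 m
v = sqrt(mu/r) = 7333.8422 m/s (worst-case radial velocity)
f = 16.06 GHz = 1.606e+10 Hz
fd = 2*f*v/c = 2*1.606e+10*7333.8422/3.0e+08
fd = 785210.0345 Hz

785210.0345 Hz


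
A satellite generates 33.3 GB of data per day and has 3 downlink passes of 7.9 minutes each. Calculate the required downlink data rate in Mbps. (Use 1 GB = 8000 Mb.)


total contact time = 3 * 7.9 * 60 = 1422.0000 s
data = 33.3 GB = 266400.0000 Mb
rate = 266400.0000 / 1422.0000 = 187.3418 Mbps

187.3418 Mbps


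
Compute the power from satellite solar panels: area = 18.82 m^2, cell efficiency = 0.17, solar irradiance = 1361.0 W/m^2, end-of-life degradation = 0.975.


P = area * eta * S * degradation
P = 18.82 * 0.17 * 1361.0 * 0.975
P = 4245.5238 W

4245.5238 W


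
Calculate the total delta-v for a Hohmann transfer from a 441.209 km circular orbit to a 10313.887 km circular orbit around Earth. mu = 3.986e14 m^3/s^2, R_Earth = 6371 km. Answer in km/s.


r1 = 6812.2090 km = 6.812209e+06 m
r2 = 16684.8870 km = 1.6684887e+07 m
dv1 = sqrt(mu/r1)*(sqrt(2*r2/(r1+r2)) - 1) = 1466.4354 m/s
dv2 = sqrt(mu/r2)*(1 - sqrt(2*r1/(r1+r2))) = 1165.8775 m/s
total dv = |dv1| + |dv2| = 1466.4354 + 1165.8775 = 2632.3129 m/s = 2.6323 km/s

2.6323 km/s


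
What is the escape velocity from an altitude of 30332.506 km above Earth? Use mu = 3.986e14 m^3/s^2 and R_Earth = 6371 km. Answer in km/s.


r = 6371.0 + 30332.506 = 36703.5060 km = 3.6703506e+07 m
v_esc = sqrt(2*mu/r) = sqrt(2*3.986e14 / 3.6703506e+07)
v_esc = 4660.4716 m/s = 4.6605 km/s

4.6605 km/s


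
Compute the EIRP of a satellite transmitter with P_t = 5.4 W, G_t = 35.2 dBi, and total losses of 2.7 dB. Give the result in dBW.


Pt = 5.4 W = 7.3239 dBW
EIRP = Pt_dBW + Gt - losses = 7.3239 + 35.2 - 2.7 = 39.8239 dBW

39.8239 dBW


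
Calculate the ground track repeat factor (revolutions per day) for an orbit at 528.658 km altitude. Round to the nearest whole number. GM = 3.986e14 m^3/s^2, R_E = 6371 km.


r = 6.899658e+06 m
T = 2*pi*sqrt(r^3/mu) = 5703.6461 s = 95.0608 min
revs/day = 1440 / 95.0608 = 15.1482
Rounded: 15 revolutions per day

15 revolutions per day


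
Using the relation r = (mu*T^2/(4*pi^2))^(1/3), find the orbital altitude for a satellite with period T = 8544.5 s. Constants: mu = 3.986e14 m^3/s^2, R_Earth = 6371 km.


T = 8544.5 s
r = (mu*T^2/(4*pi^2))^(1/3) = (3.986e14 * 8544.5^2 / (4*pi^2))^(1/3)
r = 9.0333802e+06 m = 9033.3802 km
alt = r - R_E = 9033.3802 - 6371 = 2662.3802 km

2662.3802 km


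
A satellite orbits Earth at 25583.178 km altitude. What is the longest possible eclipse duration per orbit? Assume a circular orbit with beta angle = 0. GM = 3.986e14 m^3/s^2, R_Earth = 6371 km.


r = 31954.1780 km
T = 947.4394 min
Eclipse fraction = arcsin(R_E/r)/pi = arcsin(6371.0000/31954.1780)/pi
= arcsin(0.1993792)/pi = 0.06389256
Eclipse duration = 0.06389256 * 947.4394 = 60.5343 min

60.5343 minutes


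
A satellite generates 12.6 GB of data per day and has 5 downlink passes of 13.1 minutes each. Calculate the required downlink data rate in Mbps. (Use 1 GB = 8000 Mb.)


total contact time = 5 * 13.1 * 60 = 3930.0000 s
data = 12.6 GB = 100800.0000 Mb
rate = 100800.0000 / 3930.0000 = 25.6489 Mbps

25.6489 Mbps


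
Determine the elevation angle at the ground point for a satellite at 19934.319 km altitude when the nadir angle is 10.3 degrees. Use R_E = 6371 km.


r = R_E + alt = 26305.3190 km
Law of sines in the satellite / Earth-center / ground-point triangle:
  sin(nadir)/R_E = sin(90 + el)/r  =>  cos(el) = (r/R_E)*sin(nadir)
cos(el) = (26305.3190 / 6371.0000) * sin(10.3 deg) = 0.7382592
el = arccos(0.7382592) = 42.4167 deg
(Earth-central angle = 90 - nadir - el = 37.2833 deg)

42.4167 degrees


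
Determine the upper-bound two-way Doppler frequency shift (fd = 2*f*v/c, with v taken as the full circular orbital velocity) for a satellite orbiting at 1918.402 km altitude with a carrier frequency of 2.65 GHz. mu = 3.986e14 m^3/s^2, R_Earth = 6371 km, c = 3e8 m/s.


r = 8.289402e+06 m
v = sqrt(mu/r) = 6934.3706 m/s (worst-case radial velocity)
f = 2.65 GHz = 2.65e+09 Hz
fd = 2*f*v/c = 2*2.65e+09*6934.3706/3.0e+08
fd = 122507.2134 Hz

122507.2134 Hz


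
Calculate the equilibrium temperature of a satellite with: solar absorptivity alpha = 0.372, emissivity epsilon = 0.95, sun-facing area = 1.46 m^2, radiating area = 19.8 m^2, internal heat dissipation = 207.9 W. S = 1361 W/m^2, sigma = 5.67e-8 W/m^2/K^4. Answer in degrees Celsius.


Numerator = alpha*S*A_sun + Q_int = 0.372*1361*1.46 + 207.9 = 947.0863 W
Denominator = eps*sigma*A_rad = 0.95*5.67e-8*19.8 = 1.066527e-06 W/K^4
T^4 = 8.880097e+08 K^4
T = 172.6253 K = -100.5247 C

-100.5247 degrees Celsius


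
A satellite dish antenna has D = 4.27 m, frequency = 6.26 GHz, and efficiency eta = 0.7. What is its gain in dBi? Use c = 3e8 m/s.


lambda = c/f = 3e8 / 6.26e+09 = 0.04792332 m
G = eta*(pi*D/lambda)^2 = 0.7*(pi*4.27/0.04792332)^2
G = 54847.8606 (linear)
G = 10*log10(54847.8606) = 47.3916 dBi

47.3916 dBi


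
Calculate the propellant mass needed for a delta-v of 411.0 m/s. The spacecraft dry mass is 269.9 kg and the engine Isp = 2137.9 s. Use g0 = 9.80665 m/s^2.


ve = Isp * g0 = 2137.9 * 9.80665 = 20965.637035 m/s
mass ratio = exp(dv/ve) = exp(411.0/20965.637035) = 1.01979692
m_prop = m_dry * (mr - 1) = 269.9 * (1.01979692 - 1)
m_prop = 5.3432 kg

5.3432 kg


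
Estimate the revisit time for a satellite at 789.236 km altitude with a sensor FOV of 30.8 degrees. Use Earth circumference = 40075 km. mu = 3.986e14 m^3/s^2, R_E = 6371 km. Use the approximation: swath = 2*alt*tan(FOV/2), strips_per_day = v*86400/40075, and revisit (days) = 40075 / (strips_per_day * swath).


swath = 2*789.236*tan(0.2687807) = 434.7836 km
v = sqrt(mu/r) = 7461.1364 m/s = 7.4611 km/s
strips/day = v*86400/40075 = 7.4611*86400/40075 = 16.0859
coverage/day = strips * swath = 16.0859 * 434.7836 = 6993.8831 km
revisit = 40075 / 6993.8831 = 5.7300 days

5.7300 days


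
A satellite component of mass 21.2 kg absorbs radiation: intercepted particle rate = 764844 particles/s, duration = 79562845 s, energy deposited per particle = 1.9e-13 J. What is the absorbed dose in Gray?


Total energy deposited = rate * time * E_per
  = 764844 * 79562845 * 1.9e-13 = 11.5621 J
Dose = E_total / mass = 11.5621 / 21.2
Dose = 0.5453821 Gy

0.5454 Gy


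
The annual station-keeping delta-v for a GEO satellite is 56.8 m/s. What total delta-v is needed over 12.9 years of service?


dV = rate * years = 56.8 * 12.9
dV = 732.7200 m/s

732.7200 m/s


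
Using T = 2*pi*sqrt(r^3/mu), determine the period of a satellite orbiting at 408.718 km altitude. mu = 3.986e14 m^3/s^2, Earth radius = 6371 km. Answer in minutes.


r = 6779.7180 km = 6.779718e+06 m
T = 2*pi*sqrt(r^3/mu) = 2*pi*sqrt(3.1162686e+20 / 3.986e14)
T = 5555.5705 s = 92.5928 min

92.5928 minutes


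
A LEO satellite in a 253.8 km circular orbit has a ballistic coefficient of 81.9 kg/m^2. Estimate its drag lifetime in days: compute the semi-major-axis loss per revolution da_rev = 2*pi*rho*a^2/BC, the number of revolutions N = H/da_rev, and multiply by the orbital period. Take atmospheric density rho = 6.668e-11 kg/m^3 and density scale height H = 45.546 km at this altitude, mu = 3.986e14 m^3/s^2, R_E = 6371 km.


a = R_E + alt = 6624.8000 km = 6.6248e+06 m
da_rev = 2*pi*rho*a^2/BC = 2*pi*6.668e-11*(6.6248e+06)^2/81.9 = 224.510729 m per revolution
N = H/da_rev = 45546.0000 m / 224.510729 m = 202.8678 revolutions
P = 2*pi*sqrt(a^3/mu) = 5366.2435 s
lifetime = N*P = 202.8678 * 5366.2435 = 1.0886381e+06 s = 12.6000 days

12.6000 days


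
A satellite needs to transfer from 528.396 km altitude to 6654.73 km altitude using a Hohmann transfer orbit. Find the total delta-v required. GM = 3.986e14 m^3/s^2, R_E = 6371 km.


r1 = 6899.3960 km = 6.899396e+06 m
r2 = 13025.7300 km = 1.302573e+07 m
dv1 = sqrt(mu/r1)*(sqrt(2*r2/(r1+r2)) - 1) = 1090.3106 m/s
dv2 = sqrt(mu/r2)*(1 - sqrt(2*r1/(r1+r2))) = 928.3203 m/s
total dv = |dv1| + |dv2| = 1090.3106 + 928.3203 = 2018.6309 m/s = 2.0186 km/s

2.0186 km/s


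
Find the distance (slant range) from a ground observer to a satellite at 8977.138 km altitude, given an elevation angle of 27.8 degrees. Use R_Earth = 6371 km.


h = 8977.138 km, el = 27.8 deg
d = -R_E*sin(el) + sqrt((R_E*sin(el))^2 + 2*R_E*h + h^2)
d = -6371.0000*sin(0.4852015) + sqrt((6371.0000*0.4663866)^2 + 2*6371.0000*8977.138 + 8977.138^2)
d = 11304.6661 km

11304.6661 km


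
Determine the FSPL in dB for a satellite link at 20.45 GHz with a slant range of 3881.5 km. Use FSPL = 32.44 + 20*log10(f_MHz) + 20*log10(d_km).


f = 20.45 GHz = 20450.0000 MHz
d = 3881.5 km
FSPL = 32.44 + 20*log10(20450.0000) + 20*log10(3881.5)
FSPL = 32.44 + 86.2139 + 71.7800
FSPL = 190.4339 dB

190.4339 dB


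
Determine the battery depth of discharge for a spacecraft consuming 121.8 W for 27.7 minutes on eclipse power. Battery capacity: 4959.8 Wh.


E_used = P * t / 60 = 121.8 * 27.7 / 60 = 56.2310 Wh
DOD = E_used / E_total * 100 = 56.2310 / 4959.8 * 100
DOD = 1.1337 %

1.1337 %


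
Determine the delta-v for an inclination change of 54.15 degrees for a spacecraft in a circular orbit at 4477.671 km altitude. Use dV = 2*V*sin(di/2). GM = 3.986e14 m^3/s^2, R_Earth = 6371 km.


r = 10848.6710 km = 1.0848671e+07 m
V = sqrt(mu/r) = 6061.5037 m/s
di = 54.15 deg = 0.9450958 rad
dV = 2*V*sin(di/2) = 2*6061.5037*sin(0.4725479)
dV = 5517.8649 m/s = 5.5179 km/s

5.5179 km/s


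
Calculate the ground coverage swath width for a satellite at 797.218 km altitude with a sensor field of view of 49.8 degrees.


FOV = 49.8 deg = 0.869174 rad
swath = 2 * alt * tan(FOV/2) = 2 * 797.218 * tan(0.434587)
swath = 2 * 797.218 * 0.4641845
swath = 740.1125 km

740.1125 km


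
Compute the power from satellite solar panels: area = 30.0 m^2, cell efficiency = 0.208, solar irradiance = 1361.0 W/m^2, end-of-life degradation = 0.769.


P = area * eta * S * degradation
P = 30.0 * 0.208 * 1361.0 * 0.769
P = 6530.8402 W

6530.8402 W


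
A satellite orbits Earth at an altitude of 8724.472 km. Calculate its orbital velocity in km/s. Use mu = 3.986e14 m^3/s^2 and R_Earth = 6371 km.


r = R_E + alt = 6371.0 + 8724.472 = 15095.4720 km = 1.5095472e+07 m
v = sqrt(mu/r) = sqrt(3.986e14 / 1.5095472e+07) = 5138.6058 m/s = 5.1386 km/s

5.1386 km/s


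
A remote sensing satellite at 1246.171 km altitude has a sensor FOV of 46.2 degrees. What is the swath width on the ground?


FOV = 46.2 deg = 0.8063421 rad
swath = 2 * alt * tan(FOV/2) = 2 * 1246.171 * tan(0.4031711)
swath = 2 * 1246.171 * 0.4265361
swath = 1063.0740 km

1063.0740 km


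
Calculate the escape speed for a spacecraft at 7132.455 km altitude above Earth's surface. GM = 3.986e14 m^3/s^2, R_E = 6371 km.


r = 6371.0 + 7132.455 = 13503.4550 km = 1.3503455e+07 m
v_esc = sqrt(2*mu/r) = sqrt(2*3.986e14 / 1.3503455e+07)
v_esc = 7683.5371 m/s = 7.6835 km/s

7.6835 km/s


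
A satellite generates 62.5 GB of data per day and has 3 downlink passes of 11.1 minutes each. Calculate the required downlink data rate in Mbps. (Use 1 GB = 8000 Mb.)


total contact time = 3 * 11.1 * 60 = 1998.0000 s
data = 62.5 GB = 500000.0000 Mb
rate = 500000.0000 / 1998.0000 = 250.2503 Mbps

250.2503 Mbps


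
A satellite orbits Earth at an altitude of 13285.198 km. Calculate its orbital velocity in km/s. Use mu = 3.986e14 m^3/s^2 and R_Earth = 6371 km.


r = R_E + alt = 6371.0 + 13285.198 = 19656.1980 km = 1.9656198e+07 m
v = sqrt(mu/r) = sqrt(3.986e14 / 1.9656198e+07) = 4503.1757 m/s = 4.5032 km/s

4.5032 km/s


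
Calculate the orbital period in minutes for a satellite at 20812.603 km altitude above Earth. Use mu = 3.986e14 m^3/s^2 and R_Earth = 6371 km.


r = 27183.6030 km = 2.7183603e+07 m
T = 2*pi*sqrt(r^3/mu) = 2*pi*sqrt(2.0087276e+22 / 3.986e14)
T = 44603.7887 s = 743.3965 min

743.3965 minutes


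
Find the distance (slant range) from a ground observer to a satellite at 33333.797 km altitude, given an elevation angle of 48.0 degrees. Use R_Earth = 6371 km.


h = 33333.797 km, el = 48.0 deg
d = -R_E*sin(el) + sqrt((R_E*sin(el))^2 + 2*R_E*h + h^2)
d = -6371.0000*sin(0.837758) + sqrt((6371.0000*0.7431448)^2 + 2*6371.0000*33333.797 + 33333.797^2)
d = 34740.7010 km

34740.7010 km
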